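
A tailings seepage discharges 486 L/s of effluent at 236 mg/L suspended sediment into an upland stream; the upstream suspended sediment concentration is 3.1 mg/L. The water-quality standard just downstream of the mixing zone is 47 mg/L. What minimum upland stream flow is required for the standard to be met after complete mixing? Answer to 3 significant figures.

Set C_mix = 47: (Q·3.100 + 486.0·236.0) / (Q + 486.0) = 47
→ Q = 486.0·(236.0 − 47)/(47 − 3.100) = 2092 L/s.

2090 L/s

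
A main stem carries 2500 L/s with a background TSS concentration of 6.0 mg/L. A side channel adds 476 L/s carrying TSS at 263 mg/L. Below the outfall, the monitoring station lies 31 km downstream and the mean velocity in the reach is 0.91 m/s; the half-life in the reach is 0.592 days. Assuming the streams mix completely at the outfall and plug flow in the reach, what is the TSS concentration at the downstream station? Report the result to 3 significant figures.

Flow-weighted average: C = (2500·6.000 + 476.0·263.0) / 2976 = 140200/2976 = 47.11 mg/L.
Travel time t = 31·1000 / 0.91 = 34070 s = 9.463 h.
Half-life 0.592 d → k = ln 2 / 0.592 = 1.171 d⁻¹.
After decay, C = 47.11 × e^(−kt) = 47.11 × 0.6302 = 29.69 mg/L.

29.7 mg/L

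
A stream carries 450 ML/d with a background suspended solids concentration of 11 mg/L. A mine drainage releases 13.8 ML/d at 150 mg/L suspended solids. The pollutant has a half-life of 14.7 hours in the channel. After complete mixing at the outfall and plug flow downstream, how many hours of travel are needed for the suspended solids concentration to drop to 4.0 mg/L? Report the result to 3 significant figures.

28.2 h

Mass balance: C = (450.0·11.00 + 13.80·150.0) / 463.8 = 7020/463.8 = 15.14 mg/L.
Half-life 14.7 h → k = ln 2 / 14.7 = 0.04715 h⁻¹ = 1.132 d⁻¹.
15.14·exp(−k·t) = 4.0 → t = ln(15.14/4.0)/k = 101600 s = 28.22 h.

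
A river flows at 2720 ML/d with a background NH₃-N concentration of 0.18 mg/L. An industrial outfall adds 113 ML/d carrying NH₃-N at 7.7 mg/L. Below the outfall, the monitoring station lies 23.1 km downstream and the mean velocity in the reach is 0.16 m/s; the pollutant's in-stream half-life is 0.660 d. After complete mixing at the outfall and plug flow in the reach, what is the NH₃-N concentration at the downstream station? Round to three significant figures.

0.0830 mg/L

Flow-weighted average: C = (2720·0.1800 + 113.0·7.700) / 2833 = 1360/2833 = 0.4800 mg/L.
Travel time t = 23.1·1000 / 0.16 = 144400 s = 40.10 h.
Half-life 0.660 d → k = ln 2 / 0.660 = 1.050 d⁻¹.
After decay, C = 0.4800 × e^(−kt) = 0.4800 × 0.1729 = 0.08299 mg/L.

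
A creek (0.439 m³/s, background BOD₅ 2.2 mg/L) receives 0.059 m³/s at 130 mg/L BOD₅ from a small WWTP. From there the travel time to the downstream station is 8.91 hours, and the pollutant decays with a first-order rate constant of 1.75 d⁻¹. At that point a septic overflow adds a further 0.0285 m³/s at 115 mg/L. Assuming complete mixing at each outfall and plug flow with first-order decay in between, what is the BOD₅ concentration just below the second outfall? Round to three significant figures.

14.8 mg/L

Mass balance: C = (0.4390·2.200 + 0.05900·130.0) / 0.4980 = 8.636/0.4980 = 17.34 mg/L; combined flow 0.4980 m³/s.
Applying C = C₀e^(−kt): 17.34 × 0.5222 = 9.056 mg/L.
Second outfall: C = (0.4980·9.056 + 0.02850·115.0)/0.5265 = 14.79 mg/L.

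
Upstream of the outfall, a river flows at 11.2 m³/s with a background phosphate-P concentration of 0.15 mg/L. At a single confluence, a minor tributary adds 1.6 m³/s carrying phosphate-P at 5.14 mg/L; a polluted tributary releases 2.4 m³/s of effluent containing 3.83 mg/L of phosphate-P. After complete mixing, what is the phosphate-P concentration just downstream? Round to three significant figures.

1.26 mg/L

Mixed concentration C = ΣQC/ΣQ = (11.20·0.1500 + 1.600·5.140 + 2.400·3.830) / 15.20 = 19.10/15.20 = 1.256 mg/L.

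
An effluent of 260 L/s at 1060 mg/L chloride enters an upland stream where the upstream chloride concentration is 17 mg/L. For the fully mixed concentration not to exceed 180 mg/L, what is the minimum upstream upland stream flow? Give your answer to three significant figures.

1400 L/s

Set C_mix = 180: (Q·17.00 + 260.0·1060) / (Q + 260.0) = 180
→ Q = 260.0·(1060 − 180)/(180 − 17.00) = 1404 L/s.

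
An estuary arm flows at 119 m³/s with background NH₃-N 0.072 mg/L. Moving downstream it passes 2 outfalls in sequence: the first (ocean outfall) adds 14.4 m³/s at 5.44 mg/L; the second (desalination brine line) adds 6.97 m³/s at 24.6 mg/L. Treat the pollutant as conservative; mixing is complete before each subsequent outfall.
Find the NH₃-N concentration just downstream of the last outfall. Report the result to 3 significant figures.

1.84 mg/L

After outfall 1: Q = 119.0 + 14.40 = 133.4 m³/s; C = (119.0·0.07200 + 14.40·5.440)/133.4 = 0.6515 mg/L.
After outfall 2: Q = 133.4 + 6.970 = 140.4 m³/s; C = (133.4·0.6515 + 6.970·24.60)/140.4 = 1.841 mg/L.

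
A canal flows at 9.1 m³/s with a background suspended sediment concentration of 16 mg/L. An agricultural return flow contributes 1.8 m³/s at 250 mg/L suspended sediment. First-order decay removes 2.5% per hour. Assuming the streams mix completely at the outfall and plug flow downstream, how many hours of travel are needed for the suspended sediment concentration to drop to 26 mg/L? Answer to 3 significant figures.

29.3 h

Conservation of mass: C = (9.100·16.00 + 1.800·250.0) / 10.90 = 595.6/10.90 = 54.64 mg/L.
2.5%/h lost → k = −ln(1 − 0.025) = 0.02532 h⁻¹.
54.64·exp(−k·t) = 26 → t = ln(54.64/26)/k = 105600 s = 29.34 h.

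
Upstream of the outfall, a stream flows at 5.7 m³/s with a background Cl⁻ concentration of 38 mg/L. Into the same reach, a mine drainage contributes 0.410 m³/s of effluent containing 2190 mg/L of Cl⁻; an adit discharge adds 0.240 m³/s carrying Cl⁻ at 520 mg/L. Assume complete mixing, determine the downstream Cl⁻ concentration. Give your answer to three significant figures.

Flow-weighted average: C = (5.700·38.00 + 0.4100·2190 + 0.2400·520.0) / 6.350 = 1239/6.350 = 195.2 mg/L.

195 mg/L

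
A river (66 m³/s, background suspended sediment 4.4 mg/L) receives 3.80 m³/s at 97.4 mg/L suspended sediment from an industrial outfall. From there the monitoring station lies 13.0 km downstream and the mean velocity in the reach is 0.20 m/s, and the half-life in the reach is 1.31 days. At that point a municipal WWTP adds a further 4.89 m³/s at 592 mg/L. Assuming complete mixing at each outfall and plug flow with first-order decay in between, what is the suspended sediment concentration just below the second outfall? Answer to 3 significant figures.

44.7 mg/L

Conservation of mass: C = (66.00·4.400 + 3.800·97.40) / 69.80 = 660.5/69.80 = 9.463 mg/L; combined flow 69.80 m³/s.
Travel time t = 13.0·1000 / 0.20 = 65000 s = 18.06 h.
Half-life 1.31 d → k = ln 2 / 1.31 = 0.5291 d⁻¹.
After decay, C = 9.463 × e^(−kt) = 9.463 × 0.6716 = 6.356 mg/L.
At the second outfall, C = (69.80·6.356 + 4.890·592.0) / (69.80 + 4.890) = 44.70 mg/L.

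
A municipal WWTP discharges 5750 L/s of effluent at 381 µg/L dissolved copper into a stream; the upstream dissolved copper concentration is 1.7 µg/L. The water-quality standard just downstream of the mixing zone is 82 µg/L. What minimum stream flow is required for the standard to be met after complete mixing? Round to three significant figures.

21400 L/s

Set C_mix = 82: (Q·1.700 + 5750·381.0) / (Q + 5750) = 82
→ Q = 5750·(381.0 − 82)/(82 − 1.700) = 21410 L/s.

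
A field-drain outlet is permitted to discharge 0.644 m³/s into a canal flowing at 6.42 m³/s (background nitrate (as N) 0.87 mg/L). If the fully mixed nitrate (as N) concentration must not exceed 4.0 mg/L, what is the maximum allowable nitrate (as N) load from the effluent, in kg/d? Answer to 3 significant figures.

1960 kg/d

Mass balance at the limit: 6.420·0.8700 + 0.6440·Cₑ = 7.064·4.0 → Cₑ = 35.20 mg/L.
Load = 0.6440 m³/s × 35.20 g/m³ × 86 400 s/d = 1959 kg/d.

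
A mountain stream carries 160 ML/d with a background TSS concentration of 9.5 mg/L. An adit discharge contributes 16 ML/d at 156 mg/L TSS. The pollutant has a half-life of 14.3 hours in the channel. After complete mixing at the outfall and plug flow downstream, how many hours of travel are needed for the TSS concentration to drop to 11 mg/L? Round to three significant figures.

15.1 h

After mixing, C = (160.0·9.500 + 16.00·156.0) / 176.0 = 4016/176.0 = 22.82 mg/L.
Half-life 14.3 h → k = ln 2 / 14.3 = 0.04847 h⁻¹ = 1.163 d⁻¹.
22.82·exp(−k·t) = 11 → t = ln(22.82/11)/k = 54190 s = 15.05 h.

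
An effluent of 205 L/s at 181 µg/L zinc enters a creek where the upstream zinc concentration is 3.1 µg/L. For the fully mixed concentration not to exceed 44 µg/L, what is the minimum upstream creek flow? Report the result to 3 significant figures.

687 L/s

Set C_mix = 44: (Q·3.100 + 205.0·181.0) / (Q + 205.0) = 44
→ Q = 205.0·(181.0 − 44)/(44 − 3.100) = 686.7 L/s.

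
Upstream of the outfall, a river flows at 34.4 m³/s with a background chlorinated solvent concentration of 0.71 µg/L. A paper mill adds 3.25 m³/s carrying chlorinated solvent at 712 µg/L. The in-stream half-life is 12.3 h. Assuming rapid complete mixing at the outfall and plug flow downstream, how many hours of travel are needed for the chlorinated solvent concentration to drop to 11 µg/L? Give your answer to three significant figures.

30.7 h

Mass balance: C = (34.40·0.7100 + 3.250·712.0) / 37.65 = 2338/37.65 = 62.11 µg/L.
Half-life 12.3 h → k = ln 2 / 12.3 = 0.05635 h⁻¹ = 1.352 d⁻¹.
62.11·exp(−k·t) = 11 → t = ln(62.11/11)/k = 110600 s = 30.72 h.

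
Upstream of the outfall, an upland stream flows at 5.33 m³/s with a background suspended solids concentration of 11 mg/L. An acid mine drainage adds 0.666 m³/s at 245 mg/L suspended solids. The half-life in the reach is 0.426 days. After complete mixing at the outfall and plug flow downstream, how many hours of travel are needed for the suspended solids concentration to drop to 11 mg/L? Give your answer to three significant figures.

17.9 h

After mixing, C = (5.330·11.00 + 0.6660·245.0) / 5.996 = 221.8/5.996 = 36.99 mg/L.
Half-life 0.426 d → k = ln 2 / 0.426 = 1.627 d⁻¹.
36.99·exp(−k·t) = 11 → t = ln(36.99/11)/k = 64400 s = 17.89 h.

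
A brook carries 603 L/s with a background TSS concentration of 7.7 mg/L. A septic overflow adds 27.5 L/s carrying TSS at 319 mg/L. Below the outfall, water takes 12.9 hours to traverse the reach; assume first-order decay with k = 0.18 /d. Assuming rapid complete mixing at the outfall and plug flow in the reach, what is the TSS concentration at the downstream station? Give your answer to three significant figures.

After mixing, C = (603.0·7.700 + 27.50·319.0) / 630.5 = 13420/630.5 = 21.28 mg/L.
First-order decay: C = 21.28·exp(−k·t) = 21.28·0.9078 = 19.32 mg/L.

19.3 mg/L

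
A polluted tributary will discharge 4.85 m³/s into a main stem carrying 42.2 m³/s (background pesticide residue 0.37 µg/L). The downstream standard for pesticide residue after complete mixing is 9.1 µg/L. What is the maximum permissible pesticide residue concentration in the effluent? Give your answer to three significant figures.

At the limit, (Qr·Cr + Qe·Cₑ)/(Qr + Qe) = 9.1:
Cₑ = (47.05·9.1 − 42.20·0.3700) / 4.850 = 85.06 µg/L.

85.1 µg/L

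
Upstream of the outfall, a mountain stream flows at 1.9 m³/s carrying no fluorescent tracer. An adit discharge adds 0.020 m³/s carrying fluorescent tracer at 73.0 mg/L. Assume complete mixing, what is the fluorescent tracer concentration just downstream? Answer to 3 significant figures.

0.760 mg/L

Mass balance: C = (1.900·0 + 0.02000·73.00) / 1.920 = 1.460/1.920 = 0.7604 mg/L.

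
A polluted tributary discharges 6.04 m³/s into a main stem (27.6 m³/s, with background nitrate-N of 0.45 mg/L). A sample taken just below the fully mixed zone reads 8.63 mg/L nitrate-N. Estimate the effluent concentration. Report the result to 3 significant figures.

Mass balance: 27.60·0.4500 + 6.040·Cₑ = 33.64·8.630
→ Cₑ = (33.64·8.630 − 27.60·0.4500) / 6.040 = 46.01 mg/L.

46.0 mg/L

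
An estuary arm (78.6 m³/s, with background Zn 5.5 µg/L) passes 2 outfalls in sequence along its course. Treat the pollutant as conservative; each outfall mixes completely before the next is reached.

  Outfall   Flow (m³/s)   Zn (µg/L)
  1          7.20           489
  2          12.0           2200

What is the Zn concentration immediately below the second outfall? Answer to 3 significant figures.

310 µg/L

Outfall 1: combined Q = 85.80 m³/s; C = (78.60·5.500 + 7.200·489.0)/85.80 = 46.07 µg/L.
Outfall 2: combined Q = 97.80 m³/s; C = (85.80·46.07 + 12.00·2200)/97.80 = 310.4 µg/L.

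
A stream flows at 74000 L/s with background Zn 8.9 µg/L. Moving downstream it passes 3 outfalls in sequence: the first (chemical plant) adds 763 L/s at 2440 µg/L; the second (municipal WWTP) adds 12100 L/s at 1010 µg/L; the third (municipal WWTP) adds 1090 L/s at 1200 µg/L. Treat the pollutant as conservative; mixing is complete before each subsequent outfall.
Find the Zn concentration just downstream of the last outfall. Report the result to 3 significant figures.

After outfall 1: Q = 74000 + 763.0 = 74760 L/s; C = (74000·8.900 + 763.0·2440)/74760 = 33.71 µg/L.
After outfall 2: Q = 74760 + 12100 = 86860 L/s; C = (74760·33.71 + 12100·1010)/86860 = 169.7 µg/L.
After outfall 3: Q = 86860 + 1090 = 87950 L/s; C = (86860·169.7 + 1090·1200)/87950 = 182.5 µg/L.

182 µg/L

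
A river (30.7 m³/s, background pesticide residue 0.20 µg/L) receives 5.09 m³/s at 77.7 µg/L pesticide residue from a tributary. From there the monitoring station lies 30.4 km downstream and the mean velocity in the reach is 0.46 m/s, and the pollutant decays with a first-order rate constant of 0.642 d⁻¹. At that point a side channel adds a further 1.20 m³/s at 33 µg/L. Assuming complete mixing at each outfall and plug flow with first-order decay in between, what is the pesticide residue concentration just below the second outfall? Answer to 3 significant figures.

After mixing, C = (30.70·0.2000 + 5.090·77.70) / 35.79 = 401.6/35.79 = 11.22 µg/L; combined flow 35.79 m³/s.
Travel time t = 30.4·1000 / 0.46 = 66090 s = 18.36 h.
Decay over the reach: 11.22·exp(−kt) = 11.22·0.6120 = 6.868 µg/L.
Second outfall: C = (35.79·6.868 + 1.200·33.00)/36.99 = 7.715 µg/L.

7.72 µg/L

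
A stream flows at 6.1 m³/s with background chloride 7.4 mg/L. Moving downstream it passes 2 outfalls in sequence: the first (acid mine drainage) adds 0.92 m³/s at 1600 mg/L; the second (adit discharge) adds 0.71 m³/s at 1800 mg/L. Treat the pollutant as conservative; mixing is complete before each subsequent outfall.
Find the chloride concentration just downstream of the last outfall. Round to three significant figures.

362 mg/L

After outfall 1: Q = 6.100 + 0.9200 = 7.020 m³/s; C = (6.100·7.400 + 0.9200·1600)/7.020 = 216.1 mg/L.
After outfall 2: Q = 7.020 + 0.7100 = 7.730 m³/s; C = (7.020·216.1 + 0.7100·1800)/7.730 = 361.6 mg/L.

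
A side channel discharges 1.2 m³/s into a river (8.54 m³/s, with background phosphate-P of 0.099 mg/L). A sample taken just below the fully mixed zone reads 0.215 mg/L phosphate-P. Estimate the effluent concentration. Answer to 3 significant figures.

Mass balance: 8.540·0.09900 + 1.200·Cₑ = 9.740·0.2150
→ Cₑ = (9.740·0.2150 − 8.540·0.09900) / 1.200 = 1.041 mg/L.

1.04 mg/L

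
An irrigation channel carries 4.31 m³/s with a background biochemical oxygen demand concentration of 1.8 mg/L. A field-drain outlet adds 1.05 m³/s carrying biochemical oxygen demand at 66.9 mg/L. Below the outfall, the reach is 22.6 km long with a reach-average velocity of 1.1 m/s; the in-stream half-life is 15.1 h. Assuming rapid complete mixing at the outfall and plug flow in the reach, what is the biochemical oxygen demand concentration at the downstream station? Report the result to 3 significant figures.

11.2 mg/L

Flow-weighted average: C = (4.310·1.800 + 1.050·66.90) / 5.360 = 78.00/5.360 = 14.55 mg/L.
Travel time t = 22.6·1000 / 1.1 = 20550 s = 5.707 h.
Half-life 15.1 h → k = ln 2 / 15.1 = 0.04590 h⁻¹ = 1.102 d⁻¹.
After decay, C = 14.55 × e^(−kt) = 14.55 × 0.7695 = 11.20 mg/L.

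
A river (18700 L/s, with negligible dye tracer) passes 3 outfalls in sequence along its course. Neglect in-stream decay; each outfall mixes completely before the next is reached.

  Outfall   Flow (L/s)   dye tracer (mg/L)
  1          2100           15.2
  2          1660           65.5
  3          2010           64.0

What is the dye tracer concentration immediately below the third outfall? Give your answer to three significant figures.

11.0 mg/L

After outfall 1: Q = 18700 + 2100 = 20800 L/s; C = (18700·0 + 2100·15.20)/20800 = 1.535 mg/L.
After outfall 2: Q = 20800 + 1660 = 22460 L/s; C = (20800·1.535 + 1660·65.50)/22460 = 6.262 mg/L.
After outfall 3: Q = 22460 + 2010 = 24470 L/s; C = (22460·6.262 + 2010·64.00)/24470 = 11.00 mg/L.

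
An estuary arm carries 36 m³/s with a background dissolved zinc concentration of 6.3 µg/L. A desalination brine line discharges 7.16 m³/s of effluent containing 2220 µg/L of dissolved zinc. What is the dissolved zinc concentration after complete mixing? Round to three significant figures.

Flow-weighted average: C = (36.00·6.300 + 7.160·2220) / 43.16 = 16120/43.16 = 373.5 µg/L.

374 µg/L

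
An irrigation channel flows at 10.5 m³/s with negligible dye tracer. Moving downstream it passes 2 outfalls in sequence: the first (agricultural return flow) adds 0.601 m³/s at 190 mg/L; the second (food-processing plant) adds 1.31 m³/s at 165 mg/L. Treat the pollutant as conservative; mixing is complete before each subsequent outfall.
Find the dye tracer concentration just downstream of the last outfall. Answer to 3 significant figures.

After outfall 1: Q = 10.50 + 0.6010 = 11.10 m³/s; C = (10.50·0 + 0.6010·190.0)/11.10 = 10.29 mg/L.
After outfall 2: Q = 11.10 + 1.310 = 12.41 m³/s; C = (11.10·10.29 + 1.310·165.0)/12.41 = 26.62 mg/L.

26.6 mg/L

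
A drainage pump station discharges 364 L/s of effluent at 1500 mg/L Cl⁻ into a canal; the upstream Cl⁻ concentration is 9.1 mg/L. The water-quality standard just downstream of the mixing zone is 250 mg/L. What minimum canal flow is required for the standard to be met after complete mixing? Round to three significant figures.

Set C_mix = 250: (Q·9.100 + 364.0·1500) / (Q + 364.0) = 250
→ Q = 364.0·(1500 − 250)/(250 − 9.100) = 1889 L/s.

1890 L/s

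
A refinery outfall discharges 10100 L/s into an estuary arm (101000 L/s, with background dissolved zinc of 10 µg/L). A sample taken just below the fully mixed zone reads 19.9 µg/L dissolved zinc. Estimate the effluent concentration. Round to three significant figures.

119 µg/L

Mass balance: 101000·10.00 + 10100·Cₑ = 111100·19.90
→ Cₑ = (111100·19.90 − 101000·10.00) / 10100 = 118.9 µg/L.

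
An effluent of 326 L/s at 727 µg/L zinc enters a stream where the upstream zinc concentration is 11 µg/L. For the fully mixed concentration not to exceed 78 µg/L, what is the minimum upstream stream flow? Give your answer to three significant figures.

3160 L/s

Set C_mix = 78: (Q·11.00 + 326.0·727.0) / (Q + 326.0) = 78
→ Q = 326.0·(727.0 − 78)/(78 − 11.00) = 3158 L/s.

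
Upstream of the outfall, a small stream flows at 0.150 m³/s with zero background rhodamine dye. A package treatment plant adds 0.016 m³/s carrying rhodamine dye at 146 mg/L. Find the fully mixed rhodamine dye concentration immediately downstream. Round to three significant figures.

After mixing, C = (0.1500·0 + 0.01600·146.0) / 0.1660 = 2.336/0.1660 = 14.07 mg/L.

14.1 mg/L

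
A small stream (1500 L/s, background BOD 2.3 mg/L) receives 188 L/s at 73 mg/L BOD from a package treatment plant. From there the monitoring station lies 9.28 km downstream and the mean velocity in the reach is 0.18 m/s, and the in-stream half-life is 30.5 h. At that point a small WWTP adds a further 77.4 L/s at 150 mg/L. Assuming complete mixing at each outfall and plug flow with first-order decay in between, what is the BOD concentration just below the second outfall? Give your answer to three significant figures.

Conservation of mass: C = (1500·2.300 + 188.0·73.00) / 1688 = 17170/1688 = 10.17 mg/L; combined flow 1688 L/s.
Travel time t = 9.28·1000 / 0.18 = 51560 s = 14.32 h.
Half-life 30.5 h → k = ln 2 / 30.5 = 0.02273 h⁻¹ = 0.5454 d⁻¹.
After decay, C = 10.17 × e^(−kt) = 10.17 × 0.7222 = 7.348 mg/L.
At the second outfall, C = (1688·7.348 + 77.40·150.0) / (1688 + 77.40) = 13.60 mg/L.

13.6 mg/L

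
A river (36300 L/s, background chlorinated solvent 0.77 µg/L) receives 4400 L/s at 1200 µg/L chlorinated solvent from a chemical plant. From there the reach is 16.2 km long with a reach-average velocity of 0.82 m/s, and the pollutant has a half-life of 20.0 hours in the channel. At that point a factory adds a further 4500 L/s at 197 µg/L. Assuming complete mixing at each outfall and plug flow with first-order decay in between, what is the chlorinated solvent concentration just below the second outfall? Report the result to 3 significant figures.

Mixed concentration C = ΣQC/ΣQ = (36300·0.7700 + 4400·1200) / 40700 = 5308000/40700 = 130.4 µg/L; combined flow 40700 L/s.
Travel time t = 16.2·1000 / 0.82 = 19760 s = 5.488 h.
Half-life 20.0 h → k = ln 2 / 20.0 = 0.03466 h⁻¹ = 0.8318 d⁻¹.
Decay over the reach: 130.4·exp(−kt) = 130.4·0.8268 = 107.8 µg/L.
Second outfall: C = (40700·107.8 + 4500·197.0)/45200 = 116.7 µg/L.

117 µg/L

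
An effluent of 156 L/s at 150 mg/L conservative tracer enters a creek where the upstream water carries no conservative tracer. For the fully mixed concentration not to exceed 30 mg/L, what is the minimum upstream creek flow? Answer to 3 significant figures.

Set C_mix = 30: (Q·0 + 156.0·150.0) / (Q + 156.0) = 30
→ Q = 156.0·(150.0 − 30)/(30 − 0) = 624.0 L/s.

624 L/s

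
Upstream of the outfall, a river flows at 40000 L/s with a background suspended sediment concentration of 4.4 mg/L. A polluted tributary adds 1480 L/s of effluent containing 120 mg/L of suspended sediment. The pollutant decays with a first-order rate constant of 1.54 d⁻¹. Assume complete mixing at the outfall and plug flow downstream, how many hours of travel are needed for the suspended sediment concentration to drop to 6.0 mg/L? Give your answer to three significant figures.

5.47 h

Conservation of mass: C = (40000·4.400 + 1480·120.0) / 41480 = 353600/41480 = 8.525 mg/L.
8.525·exp(−k·t) = 6.0 → t = ln(8.525/6.0)/k = 19700 s = 5.473 h.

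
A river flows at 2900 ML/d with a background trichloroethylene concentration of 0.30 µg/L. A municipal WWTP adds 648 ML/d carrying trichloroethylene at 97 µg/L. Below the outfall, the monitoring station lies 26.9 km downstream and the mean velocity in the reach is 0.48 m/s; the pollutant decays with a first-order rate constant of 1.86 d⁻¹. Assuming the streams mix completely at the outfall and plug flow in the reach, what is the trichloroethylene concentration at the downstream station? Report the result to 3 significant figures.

5.37 µg/L

Conservation of mass: C = (2900·0.3000 + 648.0·97.00) / 3548 = 63730/3548 = 17.96 µg/L.
Travel time t = 26.9·1000 / 0.48 = 56040 s = 15.57 h.
Applying C = C₀e^(−kt): 17.96 × 0.2993 = 5.375 µg/L.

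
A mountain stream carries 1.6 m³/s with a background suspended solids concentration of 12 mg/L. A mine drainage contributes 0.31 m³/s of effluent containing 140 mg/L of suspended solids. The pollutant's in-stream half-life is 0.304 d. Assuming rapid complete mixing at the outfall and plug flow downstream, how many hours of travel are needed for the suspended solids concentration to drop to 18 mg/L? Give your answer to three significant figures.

6.31 h

After mixing, C = (1.600·12.00 + 0.3100·140.0) / 1.910 = 62.60/1.910 = 32.77 mg/L.
Half-life 0.304 d → k = ln 2 / 0.304 = 2.280 d⁻¹.
32.77·exp(−k·t) = 18 → t = ln(32.77/18)/k = 22710 s = 6.308 h.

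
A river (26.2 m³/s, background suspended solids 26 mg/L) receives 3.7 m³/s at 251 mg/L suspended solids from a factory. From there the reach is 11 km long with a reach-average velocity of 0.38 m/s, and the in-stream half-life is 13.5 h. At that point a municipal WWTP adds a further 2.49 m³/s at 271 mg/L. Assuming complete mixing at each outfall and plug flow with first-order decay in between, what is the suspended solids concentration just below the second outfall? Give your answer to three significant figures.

53.7 mg/L

Mass balance: C = (26.20·26.00 + 3.700·251.0) / 29.90 = 1610/29.90 = 53.84 mg/L; combined flow 29.90 m³/s.
Travel time t = 11·1000 / 0.38 = 28950 s = 8.041 h.
Half-life 13.5 h → k = ln 2 / 13.5 = 0.05134 h⁻¹ = 1.232 d⁻¹.
First-order decay: C = 53.84·exp(−k·t) = 53.84·0.6618 = 35.63 mg/L.
Second outfall: C = (29.90·35.63 + 2.490·271.0)/32.39 = 53.73 mg/L.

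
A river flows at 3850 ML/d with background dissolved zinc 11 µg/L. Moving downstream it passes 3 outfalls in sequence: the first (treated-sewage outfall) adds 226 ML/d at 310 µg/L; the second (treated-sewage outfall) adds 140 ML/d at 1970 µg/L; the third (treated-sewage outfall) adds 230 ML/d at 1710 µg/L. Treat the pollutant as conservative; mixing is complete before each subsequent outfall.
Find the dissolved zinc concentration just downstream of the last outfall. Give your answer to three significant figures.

176 µg/L

After outfall 1: Q = 3850 + 226.0 = 4076 ML/d; C = (3850·11.00 + 226.0·310.0)/4076 = 27.58 µg/L.
After outfall 2: Q = 4076 + 140.0 = 4216 ML/d; C = (4076·27.58 + 140.0·1970)/4216 = 92.08 µg/L.
After outfall 3: Q = 4216 + 230.0 = 4446 ML/d; C = (4216·92.08 + 230.0·1710)/4446 = 175.8 µg/L.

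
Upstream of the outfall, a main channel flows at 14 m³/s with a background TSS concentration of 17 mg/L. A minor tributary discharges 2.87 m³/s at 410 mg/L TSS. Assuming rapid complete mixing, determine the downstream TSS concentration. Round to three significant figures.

83.9 mg/L

After mixing, C = (14.00·17.00 + 2.870·410.0) / 16.87 = 1415/16.87 = 83.86 mg/L.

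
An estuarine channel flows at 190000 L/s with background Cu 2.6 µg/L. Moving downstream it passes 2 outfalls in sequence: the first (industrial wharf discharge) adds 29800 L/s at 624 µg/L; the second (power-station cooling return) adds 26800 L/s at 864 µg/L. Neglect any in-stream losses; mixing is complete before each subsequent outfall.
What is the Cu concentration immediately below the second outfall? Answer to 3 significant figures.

171 µg/L

Below outfall 1: Q → 219800 L/s, C = (190000·2.600 + 29800·624.0)/219800 = 86.85 µg/L.
Below outfall 2: Q → 246600 L/s, C = (219800·86.85 + 26800·864.0)/246600 = 171.3 µg/L.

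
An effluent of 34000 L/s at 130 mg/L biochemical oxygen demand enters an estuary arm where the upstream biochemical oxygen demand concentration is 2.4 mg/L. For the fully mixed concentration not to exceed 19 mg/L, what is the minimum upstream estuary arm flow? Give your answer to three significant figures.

Set C_mix = 19: (Q·2.400 + 34000·130.0) / (Q + 34000) = 19
→ Q = 34000·(130.0 − 19)/(19 − 2.400) = 227300 L/s.

227000 L/s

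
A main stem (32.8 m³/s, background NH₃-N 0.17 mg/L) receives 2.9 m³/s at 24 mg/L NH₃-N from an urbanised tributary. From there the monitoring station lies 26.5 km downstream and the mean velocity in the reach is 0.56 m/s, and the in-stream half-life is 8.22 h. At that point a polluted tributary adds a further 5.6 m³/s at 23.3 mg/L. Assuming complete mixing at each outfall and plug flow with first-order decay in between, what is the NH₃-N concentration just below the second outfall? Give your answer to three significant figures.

After mixing, C = (32.80·0.1700 + 2.900·24.00) / 35.70 = 75.18/35.70 = 2.106 mg/L; combined flow 35.70 m³/s.
Travel time t = 26.5·1000 / 0.56 = 47320 s = 13.14 h.
Half-life 8.22 h → k = ln 2 / 8.22 = 0.08432 h⁻¹ = 2.024 d⁻¹.
Decay over the reach: 2.106·exp(−kt) = 2.106·0.3301 = 0.6951 mg/L.
Second outfall: C = (35.70·0.6951 + 5.600·23.30)/41.30 = 3.760 mg/L.

3.76 mg/L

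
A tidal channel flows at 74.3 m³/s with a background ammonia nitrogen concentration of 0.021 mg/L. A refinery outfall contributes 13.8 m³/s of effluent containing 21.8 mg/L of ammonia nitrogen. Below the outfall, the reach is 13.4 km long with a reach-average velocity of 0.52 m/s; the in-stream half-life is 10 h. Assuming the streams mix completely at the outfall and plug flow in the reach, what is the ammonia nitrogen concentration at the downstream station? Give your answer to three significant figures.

Mixed concentration C = ΣQC/ΣQ = (74.30·0.02100 + 13.80·21.80) / 88.10 = 302.4/88.10 = 3.432 mg/L.
Travel time t = 13.4·1000 / 0.52 = 25770 s = 7.158 h.
Half-life 10 h → k = ln 2 / 10 = 0.06931 h⁻¹ = 1.664 d⁻¹.
Applying C = C₀e^(−kt): 3.432 × 0.6089 = 2.090 mg/L.

2.09 mg/L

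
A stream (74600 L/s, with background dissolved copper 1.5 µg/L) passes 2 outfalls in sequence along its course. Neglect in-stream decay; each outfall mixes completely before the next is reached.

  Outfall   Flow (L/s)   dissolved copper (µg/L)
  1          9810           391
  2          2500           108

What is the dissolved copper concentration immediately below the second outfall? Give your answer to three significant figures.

48.5 µg/L

Outfall 1: combined Q = 84410 L/s; C = (74600·1.500 + 9810·391.0)/84410 = 46.77 µg/L.
Outfall 2: combined Q = 86910 L/s; C = (84410·46.77 + 2500·108.0)/86910 = 48.53 µg/L.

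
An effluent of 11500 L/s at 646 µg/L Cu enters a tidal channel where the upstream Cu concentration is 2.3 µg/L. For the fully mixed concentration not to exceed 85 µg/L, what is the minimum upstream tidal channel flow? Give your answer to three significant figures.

Set C_mix = 85: (Q·2.300 + 11500·646.0) / (Q + 11500) = 85
→ Q = 11500·(646.0 − 85)/(85 − 2.300) = 78010 L/s.

78000 L/s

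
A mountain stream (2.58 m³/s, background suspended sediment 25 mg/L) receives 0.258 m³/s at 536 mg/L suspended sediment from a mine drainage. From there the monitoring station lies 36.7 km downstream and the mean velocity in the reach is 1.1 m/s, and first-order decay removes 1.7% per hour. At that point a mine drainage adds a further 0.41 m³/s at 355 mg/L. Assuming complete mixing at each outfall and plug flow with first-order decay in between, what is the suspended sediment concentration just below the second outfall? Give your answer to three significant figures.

Mixed concentration C = ΣQC/ΣQ = (2.580·25.00 + 0.2580·536.0) / 2.838 = 202.8/2.838 = 71.45 mg/L; combined flow 2.838 m³/s.
Travel time t = 36.7·1000 / 1.1 = 33360 s = 9.268 h.
1.7%/h lost → k = −ln(1 − 0.017) = 0.01715 h⁻¹.
First-order decay: C = 71.45·exp(−k·t) = 71.45·0.8531 = 60.96 mg/L.
At the second outfall, C = (2.838·60.96 + 0.4100·355.0) / (2.838 + 0.4100) = 98.07 mg/L.

98.1 mg/L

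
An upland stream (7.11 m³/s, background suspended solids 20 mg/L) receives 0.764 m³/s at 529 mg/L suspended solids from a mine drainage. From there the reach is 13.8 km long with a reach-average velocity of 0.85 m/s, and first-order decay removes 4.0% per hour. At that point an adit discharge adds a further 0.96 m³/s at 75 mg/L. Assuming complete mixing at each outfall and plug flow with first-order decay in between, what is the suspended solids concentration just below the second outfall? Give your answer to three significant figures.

Mixed concentration C = ΣQC/ΣQ = (7.110·20.00 + 0.7640·529.0) / 7.874 = 546.4/7.874 = 69.39 mg/L; combined flow 7.874 m³/s.
Travel time t = 13.8·1000 / 0.85 = 16240 s = 4.510 h.
4.0%/h lost → k = −ln(1 − 0.04) = 0.04082 h⁻¹.
Decay over the reach: 69.39·exp(−kt) = 69.39·0.8319 = 57.72 mg/L.
At the second outfall, C = (7.874·57.72 + 0.9600·75.00) / (7.874 + 0.9600) = 59.60 mg/L.

59.6 mg/L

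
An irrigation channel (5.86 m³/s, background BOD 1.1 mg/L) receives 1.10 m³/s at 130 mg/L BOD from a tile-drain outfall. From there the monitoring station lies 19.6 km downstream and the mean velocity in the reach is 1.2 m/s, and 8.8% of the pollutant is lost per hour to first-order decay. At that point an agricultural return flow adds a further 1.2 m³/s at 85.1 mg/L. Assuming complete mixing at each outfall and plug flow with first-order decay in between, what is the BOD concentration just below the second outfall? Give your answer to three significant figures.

24.6 mg/L

Flow-weighted average: C = (5.860·1.100 + 1.100·130.0) / 6.960 = 149.4/6.960 = 21.47 mg/L; combined flow 6.960 m³/s.
Travel time t = 19.6·1000 / 1.2 = 16330 s = 4.537 h.
8.8%/h lost → k = −ln(1 − 0.088) = 0.09212 h⁻¹.
Decay over the reach: 21.47·exp(−kt) = 21.47·0.6584 = 14.14 mg/L.
At the second outfall, C = (6.960·14.14 + 1.200·85.10) / (6.960 + 1.200) = 24.57 mg/L.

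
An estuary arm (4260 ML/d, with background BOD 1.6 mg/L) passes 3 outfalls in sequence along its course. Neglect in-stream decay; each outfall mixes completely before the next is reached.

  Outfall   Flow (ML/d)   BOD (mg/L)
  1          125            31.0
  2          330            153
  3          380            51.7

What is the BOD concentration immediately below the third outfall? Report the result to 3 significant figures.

15.9 mg/L

Below outfall 1: Q → 4385 ML/d, C = (4260·1.600 + 125.0·31.00)/4385 = 2.438 mg/L.
Below outfall 2: Q → 4715 ML/d, C = (4385·2.438 + 330.0·153.0)/4715 = 12.98 mg/L.
Below outfall 3: Q → 5095 ML/d, C = (4715·12.98 + 380.0·51.70)/5095 = 15.86 mg/L.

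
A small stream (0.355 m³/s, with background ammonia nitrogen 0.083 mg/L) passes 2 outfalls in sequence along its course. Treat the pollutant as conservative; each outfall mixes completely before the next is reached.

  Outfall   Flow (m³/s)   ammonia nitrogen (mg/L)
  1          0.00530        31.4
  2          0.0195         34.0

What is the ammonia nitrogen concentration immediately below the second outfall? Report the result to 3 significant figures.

2.26 mg/L

Below outfall 1: Q → 0.3603 m³/s, C = (0.3550·0.08300 + 0.005300·31.40)/0.3603 = 0.5437 mg/L.
Below outfall 2: Q → 0.3798 m³/s, C = (0.3603·0.5437 + 0.01950·34.00)/0.3798 = 2.261 mg/L.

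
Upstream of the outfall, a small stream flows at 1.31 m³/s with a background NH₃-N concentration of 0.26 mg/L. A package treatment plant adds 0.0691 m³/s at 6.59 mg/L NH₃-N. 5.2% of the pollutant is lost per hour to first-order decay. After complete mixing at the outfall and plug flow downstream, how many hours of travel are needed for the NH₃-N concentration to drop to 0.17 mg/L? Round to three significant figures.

22.9 h

Flow-weighted average: C = (1.310·0.2600 + 0.06910·6.590) / 1.379 = 0.7960/1.379 = 0.5772 mg/L.
5.2%/h lost → k = −ln(1 − 0.052) = 0.05340 h⁻¹.
0.5772·exp(−k·t) = 0.17 → t = ln(0.5772/0.17)/k = 82400 s = 22.89 h.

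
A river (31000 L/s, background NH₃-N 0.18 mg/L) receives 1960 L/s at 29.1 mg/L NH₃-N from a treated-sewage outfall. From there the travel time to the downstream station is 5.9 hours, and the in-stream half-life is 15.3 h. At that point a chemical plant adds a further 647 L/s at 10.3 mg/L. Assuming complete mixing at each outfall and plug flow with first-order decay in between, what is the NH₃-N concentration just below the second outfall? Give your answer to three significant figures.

Conservation of mass: C = (31000·0.1800 + 1960·29.10) / 32960 = 62620/32960 = 1.900 mg/L; combined flow 32960 L/s.
Half-life 15.3 h → k = ln 2 / 15.3 = 0.04530 h⁻¹ = 1.087 d⁻¹.
Applying C = C₀e^(−kt): 1.900 × 0.7654 = 1.454 mg/L.
At the second outfall, C = (32960·1.454 + 647.0·10.30) / (32960 + 647.0) = 1.624 mg/L.

1.62 mg/L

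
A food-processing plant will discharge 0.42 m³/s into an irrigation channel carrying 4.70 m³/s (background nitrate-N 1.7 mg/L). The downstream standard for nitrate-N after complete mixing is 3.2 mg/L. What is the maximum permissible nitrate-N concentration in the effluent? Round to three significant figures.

At the limit, (Qr·Cr + Qe·Cₑ)/(Qr + Qe) = 3.2:
Cₑ = (5.120·3.2 − 4.700·1.700) / 0.4200 = 19.99 mg/L.

20.0 mg/L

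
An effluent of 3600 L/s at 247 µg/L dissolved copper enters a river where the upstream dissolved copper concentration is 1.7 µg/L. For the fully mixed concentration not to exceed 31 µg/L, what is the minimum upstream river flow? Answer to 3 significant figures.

26500 L/s

Set C_mix = 31: (Q·1.700 + 3600·247.0) / (Q + 3600) = 31
→ Q = 3600·(247.0 − 31)/(31 − 1.700) = 26540 L/s.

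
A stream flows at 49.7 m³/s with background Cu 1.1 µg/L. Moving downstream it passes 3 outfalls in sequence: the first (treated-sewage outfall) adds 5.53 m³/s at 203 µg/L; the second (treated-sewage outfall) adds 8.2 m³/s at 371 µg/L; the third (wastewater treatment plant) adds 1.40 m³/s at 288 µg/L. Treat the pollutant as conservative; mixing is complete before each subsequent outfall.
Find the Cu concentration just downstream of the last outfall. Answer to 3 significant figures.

Outfall 1: combined Q = 55.23 m³/s; C = (49.70·1.100 + 5.530·203.0)/55.23 = 21.32 µg/L.
Outfall 2: combined Q = 63.43 m³/s; C = (55.23·21.32 + 8.200·371.0)/63.43 = 66.52 µg/L.
Outfall 3: combined Q = 64.83 m³/s; C = (63.43·66.52 + 1.400·288.0)/64.83 = 71.30 µg/L.

71.3 µg/L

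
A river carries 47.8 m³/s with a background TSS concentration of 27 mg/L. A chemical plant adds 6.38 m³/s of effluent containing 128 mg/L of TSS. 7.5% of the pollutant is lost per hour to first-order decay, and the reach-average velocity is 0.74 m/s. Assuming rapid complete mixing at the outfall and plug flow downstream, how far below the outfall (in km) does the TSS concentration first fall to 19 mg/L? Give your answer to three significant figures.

24.5 km

Mass balance: C = (47.80·27.00 + 6.380·128.0) / 54.18 = 2107/54.18 = 38.89 mg/L.
7.5%/h lost → k = −ln(1 − 0.075) = 0.07796 h⁻¹.
Set 38.89·exp(−k·t) = 19 → t = ln(38.89/19)/k = 33080 s = 9.189 h.
Distance = v·t = 0.74·33080 = 24480 m = 24.48 km.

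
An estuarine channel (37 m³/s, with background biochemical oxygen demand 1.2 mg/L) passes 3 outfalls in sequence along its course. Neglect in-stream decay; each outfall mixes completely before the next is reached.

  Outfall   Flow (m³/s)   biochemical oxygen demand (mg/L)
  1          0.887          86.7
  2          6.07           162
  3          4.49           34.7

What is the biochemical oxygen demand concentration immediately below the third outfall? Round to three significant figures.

26.0 mg/L

Outfall 1: combined Q = 37.89 m³/s; C = (37.00·1.200 + 0.8870·86.70)/37.89 = 3.202 mg/L.
Outfall 2: combined Q = 43.96 m³/s; C = (37.89·3.202 + 6.070·162.0)/43.96 = 25.13 mg/L.
Outfall 3: combined Q = 48.45 m³/s; C = (43.96·25.13 + 4.490·34.70)/48.45 = 26.02 mg/L.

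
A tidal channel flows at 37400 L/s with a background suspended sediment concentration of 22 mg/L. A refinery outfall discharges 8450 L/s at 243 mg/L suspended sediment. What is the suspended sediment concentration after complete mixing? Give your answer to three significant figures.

Conservation of mass: C = (37400·22.00 + 8450·243.0) / 45850 = 2876000/45850 = 62.73 mg/L.

62.7 mg/L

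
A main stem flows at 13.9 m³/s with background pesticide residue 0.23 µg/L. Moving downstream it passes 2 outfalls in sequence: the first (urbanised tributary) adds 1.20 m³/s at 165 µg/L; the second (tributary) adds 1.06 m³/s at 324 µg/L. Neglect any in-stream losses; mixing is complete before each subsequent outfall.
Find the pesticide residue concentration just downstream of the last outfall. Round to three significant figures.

After outfall 1: Q = 13.90 + 1.200 = 15.10 m³/s; C = (13.90·0.2300 + 1.200·165.0)/15.10 = 13.32 µg/L.
After outfall 2: Q = 15.10 + 1.060 = 16.16 m³/s; C = (15.10·13.32 + 1.060·324.0)/16.16 = 33.70 µg/L.

33.7 µg/L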